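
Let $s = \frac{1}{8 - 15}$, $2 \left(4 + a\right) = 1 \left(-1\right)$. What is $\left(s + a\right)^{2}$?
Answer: $\frac{4225}{196} \approx 21.556$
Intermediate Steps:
$a = - \frac{9}{2}$ ($a = -4 + \frac{1 \left(-1\right)}{2} = -4 + \frac{1}{2} \left(-1\right) = -4 - \frac{1}{2} = - \frac{9}{2} \approx -4.5$)
$s = - \frac{1}{7}$ ($s = \frac{1}{-7} = - \frac{1}{7} \approx -0.14286$)
$\left(s + a\right)^{2} = \left(- \frac{1}{7} - \frac{9}{2}\right)^{2} = \left(- \frac{65}{14}\right)^{2} = \frac{4225}{196}$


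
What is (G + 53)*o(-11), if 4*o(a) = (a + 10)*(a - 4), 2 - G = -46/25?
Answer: 4263/20 ≈ 213.15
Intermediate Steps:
G = 96/25 (G = 2 - (-46)/25 = 2 - 1*(-46/25) = 2 + 46/25 = 96/25 ≈ 3.8400)
o(a) = (-4 + a)*(10 + a)/4 (o(a) = ((a + 10)*(a - 4))/4 = ((10 + a)*(-4 + a))/4 = ((-4 + a)*(10 + a))/4 = (-4 + a)*(10 + a)/4)
(G + 53)*o(-11) = (96/25 + 53)*(-10 + (¼)*(-11)² + (3/2)*(-11)) = 1421*(-10 + (¼)*121 - 33/2)/25 = 1421*(-10 + 121/4 - 33/2)/25 = (1421/25)*(15/4) = 4263/20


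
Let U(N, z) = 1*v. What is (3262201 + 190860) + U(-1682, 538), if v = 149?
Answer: 3453210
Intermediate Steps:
U(N, z) = 149 (U(N, z) = 1*149 = 149)
(3262201 + 190860) + U(-1682, 538) = (3262201 + 190860) + 149 = 3453061 + 149 = 3453210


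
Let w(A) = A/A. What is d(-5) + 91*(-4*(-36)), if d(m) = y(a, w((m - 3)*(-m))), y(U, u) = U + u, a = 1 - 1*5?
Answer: 13101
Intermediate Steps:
a = -4 (a = 1 - 5 = -4)
w(A) = 1
d(m) = -3 (d(m) = -4 + 1 = -3)
d(-5) + 91*(-4*(-36)) = -3 + 91*(-4*(-36)) = -3 + 91*144 = -3 + 13104 = 13101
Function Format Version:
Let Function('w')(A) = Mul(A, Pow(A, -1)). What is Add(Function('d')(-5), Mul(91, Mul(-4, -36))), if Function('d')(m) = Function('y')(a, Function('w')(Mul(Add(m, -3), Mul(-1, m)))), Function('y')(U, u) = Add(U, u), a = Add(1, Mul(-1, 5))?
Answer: 13101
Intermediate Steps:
a = -4 (a = Add(1, -5) = -4)
Function('w')(A) = 1
Function('d')(m) = -3 (Function('d')(m) = Add(-4, 1) = -3)
Add(Function('d')(-5), Mul(91, Mul(-4, -36))) = Add(-3, Mul(91, Mul(-4, -36))) = Add(-3, Mul(91, 144)) = Add(-3, 13104) = 13101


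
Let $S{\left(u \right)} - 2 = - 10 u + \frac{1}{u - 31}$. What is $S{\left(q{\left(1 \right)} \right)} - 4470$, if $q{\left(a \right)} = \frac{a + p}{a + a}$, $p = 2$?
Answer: $- \frac{264499}{59} \approx -4483.0$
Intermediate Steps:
$q{\left(a \right)} = \frac{2 + a}{2 a}$ ($q{\left(a \right)} = \frac{a + 2}{a + a} = \frac{2 + a}{2 a}$)
$S{\left(u \right)} = 2 + \frac{1}{-31 + u} - 10 u$ ($S{\left(u \right)} = 2 - \left(- \frac{1}{u - 31} + 10 u\right) = 2 - \left(- \frac{1}{-31 + u} + 10 u\right) = 2 + \frac{1}{-31 + u} - 10 u$)
$S{\left(q{\left(1 \right)} \right)} - 4470 = \frac{-61 - 10 \left(\frac{2 + 1}{2 \cdot 1}\right)^{2} + 312 \frac{2 + 1}{2 \cdot 1}}{-31 + \frac{2 + 1}{2 \cdot 1}} - 4470 = \frac{-61 - 10 \left(\frac{1}{2} \cdot 1 \cdot 3\right)^{2} + 312 \cdot \frac{1}{2} \cdot 1 \cdot 3}{-31 + \frac{1}{2} \cdot 1 \cdot 3} - 4470 = \frac{-61 - 10 \left(\frac{3}{2}\right)^{2} + 312 \cdot \frac{3}{2}}{-31 + \frac{3}{2}} - 4470 = \frac{-61 - \frac{45}{2} + 468}{- \frac{59}{2}} - 4470 = - \frac{2 \left(-61 - \frac{45}{2} + 468\right)}{59} - 4470 = \left(- \frac{2}{59}\right) \frac{769}{2} - 4470 = - \frac{769}{59} - 4470 = - \frac{264499}{59}$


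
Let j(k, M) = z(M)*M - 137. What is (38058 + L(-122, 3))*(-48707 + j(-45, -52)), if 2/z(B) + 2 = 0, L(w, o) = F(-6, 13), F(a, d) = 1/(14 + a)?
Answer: -1856932035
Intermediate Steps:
L(w, o) = 1/8 (L(w, o) = 1/(14 - 6) = 1/8)
z(B) = -1 (z(B) = 2/(-2 + 0) = 2/(-2) = 2*(-1/2) = -1)
j(k, M) = -137 - M (j(k, M) = -M - 137 = -137 - M)
(38058 + L(-122, 3))*(-48707 + j(-45, -52)) = (38058 + 1/8)*(-48707 + (-137 - 1*(-52))) = 304465*(-48707 + (-137 + 52))/8 = 304465*(-48707 - 85)/8 = (304465/8)*(-48792) = -1856932035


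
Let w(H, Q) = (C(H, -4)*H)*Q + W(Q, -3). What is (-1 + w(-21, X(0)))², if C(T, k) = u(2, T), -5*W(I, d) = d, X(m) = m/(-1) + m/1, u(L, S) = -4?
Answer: 4/25 ≈ 0.16000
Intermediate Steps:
X(m) = 0 (X(m) = m*(-1) + m*1 = -m + m = 0)
W(I, d) = -d/5
C(T, k) = -4
w(H, Q) = ⅗ - 4*H*Q (w(H, Q) = (-4*H)*Q - ⅕*(-3) = -4*H*Q + ⅗ = ⅗ - 4*H*Q)
(-1 + w(-21, X(0)))² = (-1 + (⅗ - 4*(-21)*0))² = (-1 + (⅗ + 0))² = (-1 + ⅗)² = (-⅖)² = 4/25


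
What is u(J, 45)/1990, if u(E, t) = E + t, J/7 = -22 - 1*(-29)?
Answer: 47/995 ≈ 0.047236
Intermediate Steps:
J = 49 (J = 7*(-22 - 1*(-29)) = 7*(-22 + 29) = 7*7 = 49)
u(J, 45)/1990 = (49 + 45)/1990 = 94*(1/1990) = 47/995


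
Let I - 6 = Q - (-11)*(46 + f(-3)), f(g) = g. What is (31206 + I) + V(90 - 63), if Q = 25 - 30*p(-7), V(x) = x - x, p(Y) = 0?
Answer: 31710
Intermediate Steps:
V(x) = 0
Q = 25 (Q = 25 - 30*0 = 25 + 0 = 25)
I = 504 (I = 6 + (25 - (-11)*(46 - 3)) = 6 + (25 - (-11)*43) = 6 + (25 - 1*(-473)) = 6 + (25 + 473) = 6 + 498 = 504)
(31206 + I) + V(90 - 63) = (31206 + 504) + 0 = 31710 + 0 = 31710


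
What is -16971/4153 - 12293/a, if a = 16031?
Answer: -323114930/66576743 ≈ -4.8533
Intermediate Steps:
-16971/4153 - 12293/a = -16971/4153 - 12293/16031 = -323114930/66576743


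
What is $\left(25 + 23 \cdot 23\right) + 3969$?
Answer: $4523$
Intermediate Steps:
$\left(25 + 23 \cdot 23\right) + 3969 = \left(25 + 529\right) + 3969 = 554 + 3969 = 4523$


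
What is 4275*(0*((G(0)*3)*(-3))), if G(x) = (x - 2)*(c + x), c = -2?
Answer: 0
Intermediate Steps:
G(x) = (-2 + x)² (G(x) = (x - 2)*(-2 + x) = (-2 + x)*(-2 + x) = (-2 + x)²)
4275*(0*((G(0)*3)*(-3))) = 4275*(0*(((4 + 0² - 4*0)*3)*(-3))) = 4275*(0*(((4 + 0 + 0)*3)*(-3))) = 4275*(0*((4*3)*(-3))) = 4275*(0*(12*(-3))) = 4275*(0*(-36)) = 4275*0 = 0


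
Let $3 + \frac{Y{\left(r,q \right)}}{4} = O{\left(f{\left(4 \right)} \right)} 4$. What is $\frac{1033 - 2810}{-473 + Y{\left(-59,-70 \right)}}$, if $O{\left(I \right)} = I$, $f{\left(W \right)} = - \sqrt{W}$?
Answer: $\frac{1777}{517} \approx 3.4371$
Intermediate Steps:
$Y{\left(r,q \right)} = -44$ ($Y{\left(r,q \right)} = -12 + 4 - \sqrt{4} \cdot 4 = -12 + 4 \left(-1\right) 2 \cdot 4 = -12 + 4 \left(\left(-2\right) 4\right) = -12 + 4 \left(-8\right) = -12 - 32 = -44$)
$\frac{1033 - 2810}{-473 + Y{\left(-59,-70 \right)}} = \frac{1033 - 2810}{-473 - 44} = - \frac{1777}{-517} = \left(-1777\right) \left(- \frac{1}{517}\right) = \frac{1777}{517}$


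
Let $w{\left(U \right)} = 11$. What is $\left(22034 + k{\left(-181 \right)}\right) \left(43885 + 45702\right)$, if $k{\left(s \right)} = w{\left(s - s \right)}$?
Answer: $1974945415$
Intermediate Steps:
$k{\left(s \right)} = 11$
$\left(22034 + k{\left(-181 \right)}\right) \left(43885 + 45702\right) = \left(22034 + 11\right) \left(43885 + 45702\right) = 22045 \cdot 89587 = 1974945415$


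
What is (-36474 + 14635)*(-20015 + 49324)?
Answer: -640079251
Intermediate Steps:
(-36474 + 14635)*(-20015 + 49324) = -21839*29309 = -640079251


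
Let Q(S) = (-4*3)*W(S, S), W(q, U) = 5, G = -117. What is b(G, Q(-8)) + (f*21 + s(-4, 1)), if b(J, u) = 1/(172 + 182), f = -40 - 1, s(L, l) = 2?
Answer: -304085/354 ≈ -859.00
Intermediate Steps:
Q(S) = -60 (Q(S) = -4*3*5 = -12*5 = -60)
f = -41
b(J, u) = 1/354
b(G, Q(-8)) + (f*21 + s(-4, 1)) = 1/354 + (-41*21 + 2) = 1/354 + (-861 + 2) = 1/354 - 859 = -304085/354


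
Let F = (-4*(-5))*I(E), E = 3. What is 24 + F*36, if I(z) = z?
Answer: 2184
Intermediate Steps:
F = 60 (F = -4*(-5)*3 = 20*3 = 60)
24 + F*36 = 24 + 60*36 = 24 + 2160 = 2184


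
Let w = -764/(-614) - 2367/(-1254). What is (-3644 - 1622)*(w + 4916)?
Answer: -1662087871995/64163 ≈ -2.5904e+7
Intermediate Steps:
w = 401899/128326 (w = -764*(-1/614) - 2367*(-1/1254) = 382/307 + 789/418 = 401899/128326 ≈ 3.1319)
(-3644 - 1622)*(w + 4916) = (-3644 - 1622)*(401899/128326 + 4916) = -5266*631252515/128326 = -1662087871995/64163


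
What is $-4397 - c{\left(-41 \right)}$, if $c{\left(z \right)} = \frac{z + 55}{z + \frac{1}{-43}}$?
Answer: $- \frac{553979}{126} \approx -4396.7$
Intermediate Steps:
$c{\left(z \right)} = \frac{55 + z}{- \frac{1}{43} + z}$ ($c{\left(z \right)} = \frac{55 + z}{z - \frac{1}{43}} = \frac{55 + z}{- \frac{1}{43} + z}$)
$-4397 - c{\left(-41 \right)} = -4397 - \frac{43 \left(55 - 41\right)}{-1 + 43 \left(-41\right)} = -4397 - 43 \frac{1}{-1 - 1763} \cdot 14 = -4397 - 43 \frac{1}{-1764} \cdot 14 = -4397 - 43 \left(- \frac{1}{1764}\right) 14 = -4397 - - \frac{43}{126} = -4397 + \frac{43}{126} = - \frac{553979}{126}$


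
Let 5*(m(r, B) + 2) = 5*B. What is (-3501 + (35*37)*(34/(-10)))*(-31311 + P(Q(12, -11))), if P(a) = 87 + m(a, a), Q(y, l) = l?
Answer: 246897248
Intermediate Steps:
m(r, B) = -2 + B (m(r, B) = -2 + (5*B)/5 = -2 + B)
P(a) = 85 + a (P(a) = 87 + (-2 + a) = 85 + a)
(-3501 + (35*37)*(34/(-10)))*(-31311 + P(Q(12, -11))) = (-3501 + (35*37)*(34/(-10)))*(-31311 + (85 - 11)) = (-3501 + 1295*(34*(-⅒)))*(-31311 + 74) = (-3501 + 1295*(-17/5))*(-31237) = (-3501 - 4403)*(-31237) = -7904*(-31237) = 246897248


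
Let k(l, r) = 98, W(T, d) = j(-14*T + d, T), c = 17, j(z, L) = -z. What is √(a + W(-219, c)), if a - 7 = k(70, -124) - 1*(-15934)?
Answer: 2*√3239 ≈ 113.82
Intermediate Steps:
W(T, d) = -d + 14*T (W(T, d) = -(-14*T + d) = -(d - 14*T) = -d + 14*T)
a = 16039 (a = 7 + (98 - 1*(-15934)) = 7 + (98 + 15934) = 7 + 16032 = 16039)
√(a + W(-219, c)) = √(16039 + (-1*17 + 14*(-219))) = √(16039 + (-17 - 3066)) = √(16039 - 3083) = √12956 = 2*√3239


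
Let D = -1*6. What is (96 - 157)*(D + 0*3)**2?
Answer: -2196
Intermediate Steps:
D = -6
(96 - 157)*(D + 0*3)**2 = (96 - 157)*(-6 + 0*3)**2 = -61*(-6 + 0)**2 = -61*(-6)**2 = -61*36 = -2196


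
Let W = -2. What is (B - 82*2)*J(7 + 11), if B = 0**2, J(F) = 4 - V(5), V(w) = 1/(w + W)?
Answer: -1804/3 ≈ -601.33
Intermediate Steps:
V(w) = 1/(-2 + w) (V(w) = 1/(w - 2) = 1/(-2 + w))
J(F) = 11/3 (J(F) = 4 - 1/(-2 + 5) = 4 - 1/3 = 11/3)
B = 0
(B - 82*2)*J(7 + 11) = (0 - 82*2)*(11/3) = (0 - 164)*(11/3) = -164*11/3 = -1804/3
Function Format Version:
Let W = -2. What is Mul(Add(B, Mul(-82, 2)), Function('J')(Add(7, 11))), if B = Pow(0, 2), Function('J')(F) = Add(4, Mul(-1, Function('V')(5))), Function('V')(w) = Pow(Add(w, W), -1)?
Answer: Rational(-1804, 3) ≈ -601.33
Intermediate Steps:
Function('V')(w) = Pow(Add(-2, w), -1) (Function('V')(w) = Pow(Add(w, -2), -1) = Pow(Add(-2, w), -1))
Function('J')(F) = Rational(11, 3) (Function('J')(F) = Add(4, Mul(-1, Pow(Add(-2, 5), -1))) = Add(4, Mul(-1, Pow(3, -1))) = Add(4, Mul(-1, Rational(1, 3))) = Add(4, Rational(-1, 3)) = Rational(11, 3))
B = 0
Mul(Add(B, Mul(-82, 2)), Function('J')(Add(7, 11))) = Mul(Add(0, Mul(-82, 2)), Rational(11, 3)) = Mul(Add(0, -164), Rational(11, 3)) = Mul(-164, Rational(11, 3)) = Rational(-1804, 3)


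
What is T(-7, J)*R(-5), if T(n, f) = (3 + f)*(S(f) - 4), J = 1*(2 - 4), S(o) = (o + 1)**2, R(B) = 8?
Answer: -24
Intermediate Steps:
S(o) = (1 + o)**2
J = -2 (J = 1*(-2) = -2)
T(n, f) = (-4 + (1 + f)**2)*(3 + f) (T(n, f) = (3 + f)*((1 + f)**2 - 4) = (3 + f)*(-4 + (1 + f)**2) = (-4 + (1 + f)**2)*(3 + f))
T(-7, J)*R(-5) = (-9 + (-2)**3 + 3*(-2) + 5*(-2)**2)*8 = (-9 - 8 - 6 + 5*4)*8 = (-9 - 8 - 6 + 20)*8 = -3*8 = -24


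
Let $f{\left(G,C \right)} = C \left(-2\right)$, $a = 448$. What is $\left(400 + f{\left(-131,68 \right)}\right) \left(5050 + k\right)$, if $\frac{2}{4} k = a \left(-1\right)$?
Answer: $1096656$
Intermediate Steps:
$f{\left(G,C \right)} = - 2 C$
$k = -896$ ($k = 2 \cdot 448 \left(-1\right) = 2 \left(-448\right) = -896$)
$\left(400 + f{\left(-131,68 \right)}\right) \left(5050 + k\right) = \left(400 - 136\right) \left(5050 - 896\right) = \left(400 - 136\right) 4154 = 264 \cdot 4154 = 1096656$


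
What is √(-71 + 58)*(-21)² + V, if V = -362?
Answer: -362 + 441*I*√13 ≈ -362.0 + 1590.0*I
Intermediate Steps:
√(-71 + 58)*(-21)² + V = √(-71 + 58)*(-21)² - 362 = √(-13)*441 - 362 = (I*√13)*441 - 362 = 441*I*√13 - 362 = -362 + 441*I*√13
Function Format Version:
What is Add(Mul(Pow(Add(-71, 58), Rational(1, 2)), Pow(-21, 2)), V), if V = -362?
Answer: Add(-362, Mul(441, I, Pow(13, Rational(1, 2)))) ≈ Add(-362.00, Mul(1590.0, I))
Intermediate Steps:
Add(Mul(Pow(Add(-71, 58), Rational(1, 2)), Pow(-21, 2)), V) = Add(Mul(Pow(Add(-71, 58), Rational(1, 2)), Pow(-21, 2)), -362) = Add(Mul(Pow(-13, Rational(1, 2)), 441), -362) = Add(Mul(Mul(I, Pow(13, Rational(1, 2))), 441), -362) = Add(Mul(441, I, Pow(13, Rational(1, 2))), -362) = Add(-362, Mul(441, I, Pow(13, Rational(1, 2))))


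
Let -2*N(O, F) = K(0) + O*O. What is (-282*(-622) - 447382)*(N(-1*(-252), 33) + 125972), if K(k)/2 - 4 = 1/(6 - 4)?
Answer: -25624543259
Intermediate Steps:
K(k) = 9 (K(k) = 8 + 2/(6 - 4) = 8 + 2/2 = 8 + 2*(1/2) = 8 + 1 = 9)
N(O, F) = -9/2 - O**2/2 (N(O, F) = -(9 + O*O)/2 = -(9 + O**2)/2 = -9/2 - O**2/2)
(-282*(-622) - 447382)*(N(-1*(-252), 33) + 125972) = (-282*(-622) - 447382)*((-9/2 - (-1*(-252))**2/2) + 125972) = (175404 - 447382)*((-9/2 - 1/2*252**2) + 125972) = -271978*((-9/2 - 1/2*63504) + 125972) = -271978*((-9/2 - 31752) + 125972) = -271978*(-63513/2 + 125972) = -271978*188431/2 = -25624543259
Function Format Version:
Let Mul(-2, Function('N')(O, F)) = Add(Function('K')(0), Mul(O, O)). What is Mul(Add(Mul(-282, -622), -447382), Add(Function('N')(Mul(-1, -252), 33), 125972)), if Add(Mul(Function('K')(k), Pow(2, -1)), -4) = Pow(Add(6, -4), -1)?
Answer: -25624543259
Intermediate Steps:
Function('K')(k) = 9 (Function('K')(k) = Add(8, Mul(2, Pow(Add(6, -4), -1))) = Add(8, Mul(2, Pow(2, -1))) = Add(8, Mul(2, Rational(1, 2))) = Add(8, 1) = 9)
Function('N')(O, F) = Add(Rational(-9, 2), Mul(Rational(-1, 2), Pow(O, 2))) (Function('N')(O, F) = Mul(Rational(-1, 2), Add(9, Mul(O, O))) = Mul(Rational(-1, 2), Add(9, Pow(O, 2))) = Add(Rational(-9, 2), Mul(Rational(-1, 2), Pow(O, 2))))
Mul(Add(Mul(-282, -622), -447382), Add(Function('N')(Mul(-1, -252), 33), 125972)) = Mul(Add(Mul(-282, -622), -447382), Add(Add(Rational(-9, 2), Mul(Rational(-1, 2), Pow(Mul(-1, -252), 2))), 125972)) = Mul(Add(175404, -447382), Add(Add(Rational(-9, 2), Mul(Rational(-1, 2), Pow(252, 2))), 125972)) = Mul(-271978, Add(Add(Rational(-9, 2), Mul(Rational(-1, 2), 63504)), 125972)) = Mul(-271978, Add(Add(Rational(-9, 2), -31752), 125972)) = Mul(-271978, Add(Rational(-63513, 2), 125972)) = Mul(-271978, Rational(188431, 2)) = -25624543259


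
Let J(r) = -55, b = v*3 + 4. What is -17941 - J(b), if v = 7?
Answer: -17886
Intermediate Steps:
b = 25 (b = 7*3 + 4 = 21 + 4 = 25)
-17941 - J(b) = -17941 - 1*(-55) = -17941 + 55 = -17886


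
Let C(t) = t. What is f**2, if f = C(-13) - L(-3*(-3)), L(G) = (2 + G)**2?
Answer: 17956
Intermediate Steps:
f = -134 (f = -13 - (2 - 3*(-3))**2 = -13 - (2 + 9)**2 = -13 - 1*11**2 = -13 - 1*121 = -13 - 121 = -134)
f**2 = (-134)**2 = 17956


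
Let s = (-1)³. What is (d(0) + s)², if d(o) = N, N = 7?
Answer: 36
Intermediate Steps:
d(o) = 7
s = -1
(d(0) + s)² = (7 - 1)² = 6² = 36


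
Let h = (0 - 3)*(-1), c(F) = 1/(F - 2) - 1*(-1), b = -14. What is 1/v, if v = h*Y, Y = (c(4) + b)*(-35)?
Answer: 2/2625 ≈ 0.00076190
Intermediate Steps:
c(F) = 1 + 1/(-2 + F) (c(F) = 1/(-2 + F) + 1 = 1 + 1/(-2 + F))
h = 3 (h = -3*(-1) = 3)
Y = 875/2 (Y = ((-1 + 4)/(-2 + 4) - 14)*(-35) = (3/2 - 14)*(-35) = -25/2*(-35) = 875/2 ≈ 437.50)
v = 2625/2 (v = 3*(875/2) = 2625/2 ≈ 1312.5)
1/v = 1/(2625/2) = 2/2625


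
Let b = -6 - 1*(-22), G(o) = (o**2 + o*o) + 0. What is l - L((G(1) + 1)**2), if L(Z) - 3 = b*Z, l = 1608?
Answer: 1461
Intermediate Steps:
G(o) = 2*o**2 (G(o) = (o**2 + o**2) + 0 = 2*o**2 + 0 = 2*o**2)
b = 16 (b = -6 + 22 = 16)
L(Z) = 3 + 16*Z
l - L((G(1) + 1)**2) = 1608 - (3 + 16*(2*1**2 + 1)**2) = 1608 - (3 + 16*(2*1 + 1)**2) = 1608 - (3 + 16*(2 + 1)**2) = 1608 - (3 + 16*3**2) = 1608 - (3 + 16*9) = 1608 - (3 + 144) = 1608 - 1*147 = 1608 - 147 = 1461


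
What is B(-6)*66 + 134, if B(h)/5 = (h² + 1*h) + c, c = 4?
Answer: 11354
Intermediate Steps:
B(h) = 20 + 5*h + 5*h² (B(h) = 5*((h² + 1*h) + 4) = 5*((h² + h) + 4) = 5*((h + h²) + 4) = 5*(4 + h + h²) = 20 + 5*h + 5*h²)
B(-6)*66 + 134 = (20 + 5*(-6) + 5*(-6)²)*66 + 134 = (20 - 30 + 5*36)*66 + 134 = (20 - 30 + 180)*66 + 134 = 170*66 + 134 = 11220 + 134 = 11354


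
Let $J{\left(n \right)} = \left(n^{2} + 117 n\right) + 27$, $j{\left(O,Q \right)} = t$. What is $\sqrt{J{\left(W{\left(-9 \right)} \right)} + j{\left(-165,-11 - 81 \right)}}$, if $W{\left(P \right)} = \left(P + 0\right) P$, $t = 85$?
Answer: $5 \sqrt{646} \approx 127.08$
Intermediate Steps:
$W{\left(P \right)} = P^{2}$ ($W{\left(P \right)} = P P = P^{2}$)
$j{\left(O,Q \right)} = 85$
$J{\left(n \right)} = 27 + n^{2} + 117 n$
$\sqrt{J{\left(W{\left(-9 \right)} \right)} + j{\left(-165,-11 - 81 \right)}} = \sqrt{\left(27 + \left(\left(-9\right)^{2}\right)^{2} + 117 \left(-9\right)^{2}\right) + 85} = \sqrt{\left(27 + 81^{2} + 117 \cdot 81\right) + 85} = \sqrt{\left(27 + 6561 + 9477\right) + 85} = \sqrt{16065 + 85} = \sqrt{16150} = 5 \sqrt{646}$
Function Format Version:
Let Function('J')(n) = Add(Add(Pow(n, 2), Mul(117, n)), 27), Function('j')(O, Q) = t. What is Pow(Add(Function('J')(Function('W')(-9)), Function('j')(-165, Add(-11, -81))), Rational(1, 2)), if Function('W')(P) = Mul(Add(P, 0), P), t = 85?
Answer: Mul(5, Pow(646, Rational(1, 2))) ≈ 127.08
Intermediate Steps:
Function('W')(P) = Pow(P, 2) (Function('W')(P) = Mul(P, P) = Pow(P, 2))
Function('j')(O, Q) = 85
Function('J')(n) = Add(27, Pow(n, 2), Mul(117, n))
Pow(Add(Function('J')(Function('W')(-9)), Function('j')(-165, Add(-11, -81))), Rational(1, 2)) = Pow(Add(Add(27, Pow(Pow(-9, 2), 2), Mul(117, Pow(-9, 2))), 85), Rational(1, 2)) = Pow(Add(Add(27, Pow(81, 2), Mul(117, 81)), 85), Rational(1, 2)) = Pow(Add(Add(27, 6561, 9477), 85), Rational(1, 2)) = Pow(Add(16065, 85), Rational(1, 2)) = Pow(16150, Rational(1, 2)) = Mul(5, Pow(646, Rational(1, 2)))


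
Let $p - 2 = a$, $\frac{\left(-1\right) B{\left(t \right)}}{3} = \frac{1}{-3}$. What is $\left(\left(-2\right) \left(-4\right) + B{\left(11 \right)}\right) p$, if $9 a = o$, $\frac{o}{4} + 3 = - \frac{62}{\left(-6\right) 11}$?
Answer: $\frac{322}{33} \approx 9.7576$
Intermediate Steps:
$B{\left(t \right)} = 1$ ($B{\left(t \right)} = - \frac{3}{-3} = \left(-3\right) \left(- \frac{1}{3}\right) = 1$)
$o = - \frac{272}{33}$ ($o = -12 + 4 \left(- \frac{62}{\left(-6\right) 11}\right) = -12 + 4 \left(- \frac{62}{-66}\right) = -12 + 4 \left(\left(-62\right) \left(- \frac{1}{66}\right)\right) = -12 + 4 \cdot \frac{31}{33} = -12 + \frac{124}{33} = - \frac{272}{33} \approx -8.2424$)
$a = - \frac{272}{297}$ ($a = \frac{1}{9} \left(- \frac{272}{33}\right) = - \frac{272}{297} \approx -0.91582$)
$p = \frac{322}{297}$ ($p = 2 - \frac{272}{297} = \frac{322}{297} \approx 1.0842$)
$\left(\left(-2\right) \left(-4\right) + B{\left(11 \right)}\right) p = \left(\left(-2\right) \left(-4\right) + 1\right) \frac{322}{297} = \left(8 + 1\right) \frac{322}{297} = 9 \cdot \frac{322}{297} = \frac{322}{33}$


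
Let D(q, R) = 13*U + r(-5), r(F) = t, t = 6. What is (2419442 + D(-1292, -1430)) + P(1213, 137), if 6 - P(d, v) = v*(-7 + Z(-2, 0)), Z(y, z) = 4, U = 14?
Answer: 2420047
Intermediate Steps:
r(F) = 6
P(d, v) = 6 + 3*v (P(d, v) = 6 - v*(-7 + 4) = 6 - v*(-3) = 6 - (-3)*v = 6 + 3*v)
D(q, R) = 188 (D(q, R) = 13*14 + 6 = 182 + 6 = 188)
(2419442 + D(-1292, -1430)) + P(1213, 137) = (2419442 + 188) + (6 + 3*137) = 2419630 + (6 + 411) = 2419630 + 417 = 2420047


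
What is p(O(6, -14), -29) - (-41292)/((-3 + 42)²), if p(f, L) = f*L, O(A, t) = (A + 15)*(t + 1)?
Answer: 1342561/169 ≈ 7944.1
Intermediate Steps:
O(A, t) = (1 + t)*(15 + A) (O(A, t) = (15 + A)*(1 + t) = (1 + t)*(15 + A))
p(f, L) = L*f
p(O(6, -14), -29) - (-41292)/((-3 + 42)²) = -29*(15 + 6 + 15*(-14) + 6*(-14)) - (-41292)/((-3 + 42)²) = -29*(15 + 6 - 210 - 84) - (-41292)/(39²) = -29*(-273) - (-41292)/1521 = 7917 - (-41292)/1521 = 7917 - 1*(-4588/169) = 7917 + 4588/169 = 1342561/169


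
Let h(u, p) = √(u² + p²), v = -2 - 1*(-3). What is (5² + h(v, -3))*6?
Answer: 150 + 6*√10 ≈ 168.97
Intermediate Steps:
v = 1 (v = -2 + 3 = 1)
h(u, p) = √(p² + u²)
(5² + h(v, -3))*6 = (5² + √((-3)² + 1²))*6 = (25 + √(9 + 1))*6 = (25 + √10)*6 = 150 + 6*√10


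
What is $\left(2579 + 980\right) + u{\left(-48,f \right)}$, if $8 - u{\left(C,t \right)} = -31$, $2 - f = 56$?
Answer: $3598$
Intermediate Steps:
$f = -54$ ($f = 2 - 56 = -54$)
$u{\left(C,t \right)} = 39$ ($u{\left(C,t \right)} = 8 - -31 = 8 + 31 = 39$)
$\left(2579 + 980\right) + u{\left(-48,f \right)} = \left(2579 + 980\right) + 39 = 3559 + 39 = 3598$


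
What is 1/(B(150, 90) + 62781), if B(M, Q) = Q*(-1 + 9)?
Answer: 1/63501 ≈ 1.5748e-5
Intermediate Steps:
B(M, Q) = 8*Q (B(M, Q) = Q*8 = 8*Q)
1/(B(150, 90) + 62781) = 1/(8*90 + 62781) = 1/(720 + 62781) = 1/63501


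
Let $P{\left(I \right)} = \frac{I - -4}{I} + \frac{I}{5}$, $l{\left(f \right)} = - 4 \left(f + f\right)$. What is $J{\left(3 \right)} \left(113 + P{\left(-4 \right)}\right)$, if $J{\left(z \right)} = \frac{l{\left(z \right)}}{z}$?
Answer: $- \frac{4488}{5} \approx -897.6$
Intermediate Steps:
$l{\left(f \right)} = - 8 f$ ($l{\left(f \right)} = - 4 \cdot 2 f = - 8 f$)
$J{\left(z \right)} = -8$ ($J{\left(z \right)} = \frac{\left(-8\right) z}{z} = -8$)
$P{\left(I \right)} = \frac{I}{5} + \frac{4 + I}{I}$ ($P{\left(I \right)} = \frac{I + 4}{I} + I \frac{1}{5} = \frac{4 + I}{I} + \frac{I}{5} = \frac{I}{5} + \frac{4 + I}{I}$)
$J{\left(3 \right)} \left(113 + P{\left(-4 \right)}\right) = - 8 \left(113 + \left(1 + \frac{4}{-4} + \frac{1}{5} \left(-4\right)\right)\right) = - 8 \left(113 + \left(1 + 4 \left(- \frac{1}{4}\right) - \frac{4}{5}\right)\right) = - 8 \left(113 - \frac{4}{5}\right) = \left(-8\right) \frac{561}{5} = - \frac{4488}{5}$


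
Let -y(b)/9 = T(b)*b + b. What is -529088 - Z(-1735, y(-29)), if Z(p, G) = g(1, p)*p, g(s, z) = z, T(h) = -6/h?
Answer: -3539313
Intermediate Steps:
y(b) = 54 - 9*b (y(b) = -9*((-6/b)*b + b) = -9*(-6 + b) = 54 - 9*b)
Z(p, G) = p² (Z(p, G) = p*p = p²)
-529088 - Z(-1735, y(-29)) = -529088 - 1*(-1735)² = -529088 - 1*3010225 = -529088 - 3010225 = -3539313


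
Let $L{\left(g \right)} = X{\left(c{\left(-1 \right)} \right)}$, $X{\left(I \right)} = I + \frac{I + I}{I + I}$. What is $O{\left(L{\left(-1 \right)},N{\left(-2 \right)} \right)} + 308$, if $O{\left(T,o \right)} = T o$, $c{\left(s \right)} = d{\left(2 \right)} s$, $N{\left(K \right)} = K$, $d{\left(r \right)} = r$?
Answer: $310$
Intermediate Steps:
$c{\left(s \right)} = 2 s$
$X{\left(I \right)} = 1 + I$ ($X{\left(I \right)} = I + \frac{2 I}{2 I} = I + 2 I \frac{1}{2 I} = I + 1 = 1 + I$)
$L{\left(g \right)} = -1$ ($L{\left(g \right)} = 1 + 2 \left(-1\right) = 1 - 2 = -1$)
$O{\left(L{\left(-1 \right)},N{\left(-2 \right)} \right)} + 308 = \left(-1\right) \left(-2\right) + 308 = 2 + 308 = 310$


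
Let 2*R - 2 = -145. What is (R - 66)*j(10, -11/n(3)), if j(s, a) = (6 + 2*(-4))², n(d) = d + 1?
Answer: -550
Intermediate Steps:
R = -143/2 (R = 1 + (½)*(-145) = 1 - 145/2 = -143/2 ≈ -71.500)
n(d) = 1 + d
j(s, a) = 4 (j(s, a) = (6 - 8)² = (-2)² = 4)
(R - 66)*j(10, -11/n(3)) = (-143/2 - 66)*4 = -275/2*4 = -550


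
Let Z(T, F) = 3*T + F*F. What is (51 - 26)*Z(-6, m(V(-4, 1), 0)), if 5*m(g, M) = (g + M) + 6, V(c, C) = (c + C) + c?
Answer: -449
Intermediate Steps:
V(c, C) = C + 2*c (V(c, C) = (C + c) + c = C + 2*c)
m(g, M) = 6/5 + M/5 + g/5 (m(g, M) = ((g + M) + 6)/5 = ((M + g) + 6)/5 = (6 + M + g)/5 = 6/5 + M/5 + g/5)
Z(T, F) = F² + 3*T (Z(T, F) = 3*T + F² = F² + 3*T)
(51 - 26)*Z(-6, m(V(-4, 1), 0)) = (51 - 26)*((6/5 + (⅕)*0 + (1 + 2*(-4))/5)² + 3*(-6)) = 25*((6/5 + 0 + (1 - 8)/5)² - 18) = 25*((6/5 + 0 + (⅕)*(-7))² - 18) = 25*((6/5 + 0 - 7/5)² - 18) = 25*((-⅕)² - 18) = 25*(1/25 - 18) = 25*(-449/25) = -449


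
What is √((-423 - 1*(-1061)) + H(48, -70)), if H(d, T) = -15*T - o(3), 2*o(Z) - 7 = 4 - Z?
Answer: 2*√421 ≈ 41.037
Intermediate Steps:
o(Z) = 11/2 - Z/2 (o(Z) = 7/2 + (4 - Z)/2 = 7/2 + (2 - Z/2) = 11/2 - Z/2)
H(d, T) = -4 - 15*T (H(d, T) = -15*T - (11/2 - ½*3) = -15*T - (11/2 - 3/2) = -15*T - 1*4 = -15*T - 4 = -4 - 15*T)
√((-423 - 1*(-1061)) + H(48, -70)) = √((-423 - 1*(-1061)) + (-4 - 15*(-70))) = √((-423 + 1061) + (-4 + 1050)) = √(638 + 1046) = √1684 = 2*√421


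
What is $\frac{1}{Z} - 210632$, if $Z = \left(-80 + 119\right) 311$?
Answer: $- \frac{2554755527}{12129} \approx -2.1063 \cdot 10^{5}$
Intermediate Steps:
$Z = 12129$ ($Z = 39 \cdot 311 = 12129$)
$\frac{1}{Z} - 210632 = \frac{1}{12129} - 210632 = - \frac{2554755527}{12129}$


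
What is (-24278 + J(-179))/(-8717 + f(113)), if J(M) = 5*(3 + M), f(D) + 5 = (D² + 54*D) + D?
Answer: -1797/733 ≈ -2.4516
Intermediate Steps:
f(D) = -5 + D² + 55*D (f(D) = -5 + ((D² + 54*D) + D) = -5 + (D² + 55*D) = -5 + D² + 55*D)
J(M) = 15 + 5*M
(-24278 + J(-179))/(-8717 + f(113)) = (-24278 + (15 + 5*(-179)))/(-8717 + (-5 + 113² + 55*113)) = (-24278 + (15 - 895))/(-8717 + (-5 + 12769 + 6215)) = (-24278 - 880)/(-8717 + 18979) = -25158/10262 = -25158*1/10262 = -1797/733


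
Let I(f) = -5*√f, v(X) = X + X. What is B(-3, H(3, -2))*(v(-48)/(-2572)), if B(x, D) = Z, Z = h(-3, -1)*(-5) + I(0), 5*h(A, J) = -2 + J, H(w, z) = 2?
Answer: 72/643 ≈ 0.11198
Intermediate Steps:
v(X) = 2*X
h(A, J) = -⅖ + J/5 (h(A, J) = (-2 + J)/5 = -⅖ + J/5)
Z = 3 (Z = (-⅖ + (⅕)*(-1))*(-5) - 5*√0 = (-⅖ - ⅕)*(-5) - 5*0 = -⅗*(-5) + 0 = 3 + 0 = 3)
B(x, D) = 3
B(-3, H(3, -2))*(v(-48)/(-2572)) = 3*((2*(-48))/(-2572)) = 3*(-96*(-1/2572)) = 3*(24/643) = 72/643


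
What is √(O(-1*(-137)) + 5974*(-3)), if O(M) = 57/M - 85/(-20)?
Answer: I*√1345161763/274 ≈ 133.86*I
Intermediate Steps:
O(M) = 17/4 + 57/M (O(M) = 57/M - 85*(-1/20) = 57/M + 17/4 = 17/4 + 57/M)
√(O(-1*(-137)) + 5974*(-3)) = √((17/4 + 57/((-1*(-137)))) + 5974*(-3)) = √((17/4 + 57/137) - 17922) = √(2557/548 - 17922) = √(-9818699/548) = I*√1345161763/274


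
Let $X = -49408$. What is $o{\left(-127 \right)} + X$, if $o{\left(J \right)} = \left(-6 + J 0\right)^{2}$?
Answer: $-49372$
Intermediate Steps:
$o{\left(J \right)} = 36$ ($o{\left(J \right)} = \left(-6 + 0\right)^{2} = \left(-6\right)^{2} = 36$)
$o{\left(-127 \right)} + X = 36 - 49408 = -49372$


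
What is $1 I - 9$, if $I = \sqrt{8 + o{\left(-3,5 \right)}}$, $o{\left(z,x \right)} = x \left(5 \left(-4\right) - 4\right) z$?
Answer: $-9 + 4 \sqrt{23} \approx 10.183$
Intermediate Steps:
$o{\left(z,x \right)} = - 24 x z$ ($o{\left(z,x \right)} = x \left(-20 - 4\right) z = x \left(-24\right) z = - 24 x z$)
$I = 4 \sqrt{23}$ ($I = \sqrt{8 - 120 \left(-3\right)} = \sqrt{8 + 360} = \sqrt{368} = 4 \sqrt{23} \approx 19.183$)
$1 I - 9 = 1 \cdot 4 \sqrt{23} - 9 = 4 \sqrt{23} - 9 = -9 + 4 \sqrt{23}$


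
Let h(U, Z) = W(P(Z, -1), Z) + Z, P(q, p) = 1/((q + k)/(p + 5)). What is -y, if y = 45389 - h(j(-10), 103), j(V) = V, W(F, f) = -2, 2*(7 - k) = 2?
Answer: -45288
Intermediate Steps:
k = 6 (k = 7 - ½*2 = 7 - 1 = 6)
P(q, p) = (5 + p)/(6 + q) (P(q, p) = 1/((q + 6)/(p + 5)) = 1/((6 + q)/(5 + p)) = (5 + p)/(6 + q))
h(U, Z) = -2 + Z
y = 45288 (y = 45389 - (-2 + 103) = 45389 - 1*101 = 45389 - 101 = 45288)
-y = -1*45288 = -45288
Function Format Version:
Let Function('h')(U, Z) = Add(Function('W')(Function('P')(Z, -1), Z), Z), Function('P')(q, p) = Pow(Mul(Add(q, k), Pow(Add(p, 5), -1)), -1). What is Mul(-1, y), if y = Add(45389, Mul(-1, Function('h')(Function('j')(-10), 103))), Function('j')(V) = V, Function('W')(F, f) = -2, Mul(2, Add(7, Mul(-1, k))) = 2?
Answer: -45288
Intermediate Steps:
k = 6 (k = Add(7, Mul(Rational(-1, 2), 2)) = Add(7, -1) = 6)
Function('P')(q, p) = Mul(Pow(Add(6, q), -1), Add(5, p)) (Function('P')(q, p) = Pow(Mul(Add(q, 6), Pow(Add(p, 5), -1)), -1) = Pow(Mul(Add(6, q), Pow(Add(5, p), -1)), -1) = Pow(Mul(Pow(Add(5, p), -1), Add(6, q)), -1) = Mul(Pow(Add(6, q), -1), Add(5, p)))
Function('h')(U, Z) = Add(-2, Z)
y = 45288 (y = Add(45389, Mul(-1, Add(-2, 103))) = Add(45389, Mul(-1, 101)) = Add(45389, -101) = 45288)
Mul(-1, y) = Mul(-1, 45288) = -45288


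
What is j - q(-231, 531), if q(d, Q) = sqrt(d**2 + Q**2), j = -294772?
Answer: -294772 - 3*sqrt(37258) ≈ -2.9535e+5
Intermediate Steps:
q(d, Q) = sqrt(Q**2 + d**2)
j - q(-231, 531) = -294772 - sqrt(531**2 + (-231)**2) = -294772 - sqrt(281961 + 53361) = -294772 - sqrt(335322) = -294772 - 3*sqrt(37258)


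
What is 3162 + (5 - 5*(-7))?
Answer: 3202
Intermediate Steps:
3162 + (5 - 5*(-7)) = 3162 + (5 + 35) = 3162 + 40 = 3202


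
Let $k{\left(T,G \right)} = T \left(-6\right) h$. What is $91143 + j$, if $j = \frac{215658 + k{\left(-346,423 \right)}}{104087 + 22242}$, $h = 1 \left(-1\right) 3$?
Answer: $\frac{11514213477}{126329} \approx 91145.0$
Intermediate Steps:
$h = -3$ ($h = \left(-1\right) 3 = -3$)
$k{\left(T,G \right)} = 18 T$ ($k{\left(T,G \right)} = T \left(-6\right) \left(-3\right) = - 6 T \left(-3\right) = 18 T$)
$j = \frac{209430}{126329}$ ($j = \frac{215658 + 18 \left(-346\right)}{104087 + 22242} = \frac{215658 - 6228}{126329} = 209430 \cdot \frac{1}{126329} = \frac{209430}{126329} \approx 1.6578$)
$91143 + j = 91143 + \frac{209430}{126329} = \frac{11514213477}{126329}$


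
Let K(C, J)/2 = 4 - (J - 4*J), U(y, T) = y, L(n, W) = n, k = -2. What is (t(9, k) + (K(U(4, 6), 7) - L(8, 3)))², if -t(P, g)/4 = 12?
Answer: 36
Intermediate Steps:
t(P, g) = -48 (t(P, g) = -4*12 = -48)
K(C, J) = 8 + 6*J (K(C, J) = 2*(4 - (J - 4*J)) = 2*(4 - (-3)*J) = 2*(4 + 3*J) = 8 + 6*J)
(t(9, k) + (K(U(4, 6), 7) - L(8, 3)))² = (-48 + ((8 + 6*7) - 1*8))² = (-48 + ((8 + 42) - 8))² = (-48 + (50 - 8))² = (-48 + 42)² = (-6)² = 36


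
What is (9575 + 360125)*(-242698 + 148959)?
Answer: -34655308300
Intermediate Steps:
(9575 + 360125)*(-242698 + 148959) = 369700*(-93739) = -34655308300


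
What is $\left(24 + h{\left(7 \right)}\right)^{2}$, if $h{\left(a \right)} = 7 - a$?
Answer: $576$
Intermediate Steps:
$\left(24 + h{\left(7 \right)}\right)^{2} = \left(24 + \left(7 - 7\right)\right)^{2} = \left(24 + 0\right)^{2} = 24^{2} = 576$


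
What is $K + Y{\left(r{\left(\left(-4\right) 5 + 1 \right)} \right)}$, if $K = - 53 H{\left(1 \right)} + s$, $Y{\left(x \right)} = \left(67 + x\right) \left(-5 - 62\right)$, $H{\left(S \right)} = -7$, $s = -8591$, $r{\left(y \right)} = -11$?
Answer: $-11972$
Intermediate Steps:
$Y{\left(x \right)} = -4489 - 67 x$ ($Y{\left(x \right)} = \left(67 + x\right) \left(-67\right) = -4489 - 67 x$)
$K = -8220$ ($K = \left(-53\right) \left(-7\right) - 8591 = 371 - 8591 = -8220$)
$K + Y{\left(r{\left(\left(-4\right) 5 + 1 \right)} \right)} = -8220 - 3752 = -11972$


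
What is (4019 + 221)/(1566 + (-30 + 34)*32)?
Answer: 2120/847 ≈ 2.5030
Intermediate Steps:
(4019 + 221)/(1566 + (-30 + 34)*32) = 4240/(1566 + 4*32) = 4240/(1566 + 128) = 4240/1694 = 4240*(1/1694) = 2120/847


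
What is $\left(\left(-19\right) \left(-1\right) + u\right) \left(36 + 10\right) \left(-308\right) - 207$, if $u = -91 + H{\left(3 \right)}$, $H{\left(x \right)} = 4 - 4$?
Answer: $1019889$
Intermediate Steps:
$H{\left(x \right)} = 0$ ($H{\left(x \right)} = 4 - 4 = 0$)
$u = -91$ ($u = -91 + 0 = -91$)
$\left(\left(-19\right) \left(-1\right) + u\right) \left(36 + 10\right) \left(-308\right) - 207 = \left(\left(-19\right) \left(-1\right) - 91\right) \left(36 + 10\right) \left(-308\right) - 207 = \left(19 - 91\right) 46 \left(-308\right) - 207 = \left(-72\right) 46 \left(-308\right) - 207 = \left(-3312\right) \left(-308\right) - 207 = 1020096 - 207 = 1019889$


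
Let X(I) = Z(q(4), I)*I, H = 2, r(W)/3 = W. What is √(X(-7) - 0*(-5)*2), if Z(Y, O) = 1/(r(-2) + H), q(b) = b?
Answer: √7/2 ≈ 1.3229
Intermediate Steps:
r(W) = 3*W
Z(Y, O) = -¼ (Z(Y, O) = 1/(3*(-2) + 2) = 1/(-6 + 2) = 1/(-4) = -¼)
X(I) = -I/4
√(X(-7) - 0*(-5)*2) = √(-¼*(-7) - 0*(-5)*2) = √(7/4 - 6*0*2) = √(7/4 + 0*2) = √(7/4 + 0) = √(7/4) = √7/2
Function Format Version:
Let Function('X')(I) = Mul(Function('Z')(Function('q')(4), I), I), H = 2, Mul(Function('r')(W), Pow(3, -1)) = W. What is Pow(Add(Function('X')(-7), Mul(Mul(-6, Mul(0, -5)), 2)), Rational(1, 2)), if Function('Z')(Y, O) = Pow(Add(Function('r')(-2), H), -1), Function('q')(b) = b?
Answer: Mul(Rational(1, 2), Pow(7, Rational(1, 2))) ≈ 1.3229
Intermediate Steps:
Function('r')(W) = Mul(3, W)
Function('Z')(Y, O) = Rational(-1, 4) (Function('Z')(Y, O) = Pow(Add(Mul(3, -2), 2), -1) = Pow(Add(-6, 2), -1) = Pow(-4, -1) = Rational(-1, 4))
Function('X')(I) = Mul(Rational(-1, 4), I)
Pow(Add(Function('X')(-7), Mul(Mul(-6, Mul(0, -5)), 2)), Rational(1, 2)) = Pow(Add(Mul(Rational(-1, 4), -7), Mul(Mul(-6, Mul(0, -5)), 2)), Rational(1, 2)) = Pow(Add(Rational(7, 4), Mul(Mul(-6, 0), 2)), Rational(1, 2)) = Pow(Add(Rational(7, 4), Mul(0, 2)), Rational(1, 2)) = Pow(Add(Rational(7, 4), 0), Rational(1, 2)) = Pow(Rational(7, 4), Rational(1, 2)) = Mul(Rational(1, 2), Pow(7, Rational(1, 2)))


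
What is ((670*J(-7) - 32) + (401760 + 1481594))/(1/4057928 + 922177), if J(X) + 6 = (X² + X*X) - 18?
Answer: 7843577147056/3742127869257 ≈ 2.0960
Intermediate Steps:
J(X) = -24 + 2*X² (J(X) = -6 + ((X² + X*X) - 18) = -6 + ((X² + X²) - 18) = -6 + (2*X² - 18) = -6 + (-18 + 2*X²) = -24 + 2*X²)
((670*J(-7) - 32) + (401760 + 1481594))/(1/4057928 + 922177) = ((670*(-24 + 2*(-7)²) - 32) + (401760 + 1481594))/(1/4057928 + 922177) = ((670*(-24 + 2*49) - 32) + 1883354)/(1/4057928 + 922177) = ((670*(-24 + 98) - 32) + 1883354)/(3742127869257/4057928) = ((670*74 - 32) + 1883354)*(4057928/3742127869257) = ((49580 - 32) + 1883354)*(4057928/3742127869257) = (49548 + 1883354)*(4057928/3742127869257) = 1932902*(4057928/3742127869257) = 7843577147056/3742127869257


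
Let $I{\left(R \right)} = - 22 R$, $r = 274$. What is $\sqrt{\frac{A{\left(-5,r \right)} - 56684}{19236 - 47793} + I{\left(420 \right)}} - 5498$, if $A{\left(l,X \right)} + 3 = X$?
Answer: $-5498 + \frac{7 i \sqrt{17083060759}}{9519} \approx -5498.0 + 96.115 i$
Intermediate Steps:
$A{\left(l,X \right)} = -3 + X$
$\sqrt{\frac{A{\left(-5,r \right)} - 56684}{19236 - 47793} + I{\left(420 \right)}} - 5498 = \sqrt{\frac{\left(-3 + 274\right) - 56684}{19236 - 47793} - 9240} - 5498 = \sqrt{\frac{271 - 56684}{-28557} - 9240} - 5498 = \sqrt{\left(-56413\right) \left(- \frac{1}{28557}\right) - 9240} - 5498 = \sqrt{\frac{56413}{28557} - 9240} - 5498 = \sqrt{- \frac{263810267}{28557}} - 5498 = \frac{7 i \sqrt{17083060759}}{9519} - 5498 = -5498 + \frac{7 i \sqrt{17083060759}}{9519}$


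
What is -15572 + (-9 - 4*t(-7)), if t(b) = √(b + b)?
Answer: -15581 - 4*I*√14 ≈ -15581.0 - 14.967*I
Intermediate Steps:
t(b) = √2*√b (t(b) = √(2*b) = √2*√b)
-15572 + (-9 - 4*t(-7)) = -15572 + (-9 - 4*√2*√(-7)) = -15572 + (-9 - 4*√2*I*√7) = -15572 + (-9 - 4*I*√14) = -15581 - 4*I*√14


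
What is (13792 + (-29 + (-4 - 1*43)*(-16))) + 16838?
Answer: 31353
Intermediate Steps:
(13792 + (-29 + (-4 - 1*43)*(-16))) + 16838 = (13792 + (-29 + (-4 - 43)*(-16))) + 16838 = (13792 + (-29 - 47*(-16))) + 16838 = (13792 + (-29 + 752)) + 16838 = (13792 + 723) + 16838 = 14515 + 16838 = 31353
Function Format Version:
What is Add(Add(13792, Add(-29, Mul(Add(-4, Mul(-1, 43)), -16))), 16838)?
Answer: 31353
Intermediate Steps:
Add(Add(13792, Add(-29, Mul(Add(-4, Mul(-1, 43)), -16))), 16838) = Add(Add(13792, Add(-29, Mul(Add(-4, -43), -16))), 16838) = Add(Add(13792, Add(-29, Mul(-47, -16))), 16838) = Add(Add(13792, Add(-29, 752)), 16838) = Add(Add(13792, 723), 16838) = Add(14515, 16838) = 31353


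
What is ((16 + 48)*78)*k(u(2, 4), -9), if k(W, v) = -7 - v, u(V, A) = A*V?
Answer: 9984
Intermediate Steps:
((16 + 48)*78)*k(u(2, 4), -9) = ((16 + 48)*78)*(-7 - 1*(-9)) = (64*78)*(-7 + 9) = 4992*2 = 9984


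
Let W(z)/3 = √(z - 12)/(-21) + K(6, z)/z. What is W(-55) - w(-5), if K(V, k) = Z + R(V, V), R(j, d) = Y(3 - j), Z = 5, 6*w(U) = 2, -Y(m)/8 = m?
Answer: -316/165 - I*√67/7 ≈ -1.9152 - 1.1693*I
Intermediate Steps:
Y(m) = -8*m
w(U) = ⅓ (w(U) = (⅙)*2 = ⅓)
R(j, d) = -24 + 8*j (R(j, d) = -8*(3 - j) = -24 + 8*j)
K(V, k) = -19 + 8*V (K(V, k) = 5 + (-24 + 8*V) = -19 + 8*V)
W(z) = 87/z - √(-12 + z)/7 (W(z) = 3*(√(z - 12)/(-21) + (-19 + 8*6)/z) = 3*(√(-12 + z)*(-1/21) + (-19 + 48)/z) = 3*(-√(-12 + z)/21 + 29/z) = 3*(29/z - √(-12 + z)/21) = 87/z - √(-12 + z)/7)
W(-55) - w(-5) = (87/(-55) - √(-12 - 55)/7) - 1*⅓ = (87*(-1/55) - I*√67/7) - ⅓ = (-87/55 - I*√67/7) - ⅓ = -316/165 - I*√67/7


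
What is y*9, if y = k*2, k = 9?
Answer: 162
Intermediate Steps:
y = 18 (y = 9*2 = 18)
y*9 = 18*9 = 162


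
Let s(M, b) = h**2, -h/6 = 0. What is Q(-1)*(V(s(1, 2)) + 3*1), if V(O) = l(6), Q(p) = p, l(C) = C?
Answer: -9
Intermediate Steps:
h = 0 (h = -6*0 = 0)
s(M, b) = 0 (s(M, b) = 0**2 = 0)
V(O) = 6
Q(-1)*(V(s(1, 2)) + 3*1) = -(6 + 3*1) = -(6 + 3) = -1*9 = -9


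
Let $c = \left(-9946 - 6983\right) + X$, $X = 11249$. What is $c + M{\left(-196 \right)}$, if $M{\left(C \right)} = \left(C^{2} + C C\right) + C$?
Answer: $70956$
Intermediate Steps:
$M{\left(C \right)} = C + 2 C^{2}$ ($M{\left(C \right)} = \left(C^{2} + C^{2}\right) + C = 2 C^{2} + C = C + 2 C^{2}$)
$c = -5680$ ($c = \left(-9946 - 6983\right) + 11249 = -16929 + 11249 = -5680$)
$c + M{\left(-196 \right)} = -5680 - 196 \left(1 + 2 \left(-196\right)\right) = -5680 - 196 \left(1 - 392\right) = -5680 - -76636 = -5680 + 76636 = 70956$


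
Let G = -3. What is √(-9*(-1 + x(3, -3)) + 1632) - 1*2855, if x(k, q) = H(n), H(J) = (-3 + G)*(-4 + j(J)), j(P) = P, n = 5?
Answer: -2855 + √1695 ≈ -2813.8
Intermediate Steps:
H(J) = 24 - 6*J (H(J) = (-3 - 3)*(-4 + J) = -6*(-4 + J) = 24 - 6*J)
x(k, q) = -6 (x(k, q) = 24 - 6*5 = 24 - 30 = -6)
√(-9*(-1 + x(3, -3)) + 1632) - 1*2855 = √(-9*(-1 - 6) + 1632) - 1*2855 = √(-9*(-7) + 1632) - 2855 = √(63 + 1632) - 2855 = √1695 - 2855 = -2855 + √1695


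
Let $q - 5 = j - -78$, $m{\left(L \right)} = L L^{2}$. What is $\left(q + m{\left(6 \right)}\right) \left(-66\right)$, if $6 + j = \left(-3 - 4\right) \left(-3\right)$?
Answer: $-20724$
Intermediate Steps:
$j = 15$ ($j = -6 + \left(-3 - 4\right) \left(-3\right) = -6 - -21 = -6 + 21 = 15$)
$m{\left(L \right)} = L^{3}$
$q = 98$ ($q = 5 + \left(15 - -78\right) = 5 + \left(15 + 78\right) = 5 + 93 = 98$)
$\left(q + m{\left(6 \right)}\right) \left(-66\right) = \left(98 + 6^{3}\right) \left(-66\right) = \left(98 + 216\right) \left(-66\right) = 314 \left(-66\right) = -20724$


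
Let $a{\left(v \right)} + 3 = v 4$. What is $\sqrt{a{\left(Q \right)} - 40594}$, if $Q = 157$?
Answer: $3 i \sqrt{4441} \approx 199.92 i$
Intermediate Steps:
$a{\left(v \right)} = -3 + 4 v$ ($a{\left(v \right)} = -3 + v 4 = -3 + 4 v$)
$\sqrt{a{\left(Q \right)} - 40594} = \sqrt{\left(-3 + 4 \cdot 157\right) - 40594} = \sqrt{\left(-3 + 628\right) - 40594} = \sqrt{625 - 40594} = \sqrt{-39969} = 3 i \sqrt{4441}$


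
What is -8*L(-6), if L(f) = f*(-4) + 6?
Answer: -240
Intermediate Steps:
L(f) = 6 - 4*f (L(f) = -4*f + 6 = 6 - 4*f)
-8*L(-6) = -8*(6 - 4*(-6)) = -8*(6 + 24) = -8*30 = -240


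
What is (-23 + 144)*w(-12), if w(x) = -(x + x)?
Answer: 2904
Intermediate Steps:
w(x) = -2*x
(-23 + 144)*w(-12) = (-23 + 144)*(-2*(-12)) = 121*24 = 2904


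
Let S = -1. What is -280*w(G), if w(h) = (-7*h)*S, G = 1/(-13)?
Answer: 1960/13 ≈ 150.77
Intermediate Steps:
G = -1/13 ≈ -0.076923
w(h) = 7*h (w(h) = -7*h*(-1) = 7*h)
-280*w(G) = -1960*(-1)/13 = -280*(-7/13) = 1960/13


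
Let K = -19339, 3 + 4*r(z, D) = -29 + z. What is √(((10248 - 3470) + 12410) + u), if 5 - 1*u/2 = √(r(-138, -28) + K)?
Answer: √(19198 - 3*I*√8614) ≈ 138.56 - 1.005*I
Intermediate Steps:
r(z, D) = -8 + z/4 (r(z, D) = -¾ + (-29 + z)/4 = -¾ + (-29/4 + z/4) = -8 + z/4)
u = 10 - 3*I*√8614 (u = 10 - 2*√((-8 + (¼)*(-138)) - 19339) = 10 - 2*√((-8 - 69/2) - 19339) = 10 - 2*√(-85/2 - 19339) = 10 - 3*I*√8614 ≈ 10.0 - 278.44*I)
√(((10248 - 3470) + 12410) + u) = √(((10248 - 3470) + 12410) + (10 - 3*I*√8614)) = √((6778 + 12410) + (10 - 3*I*√8614)) = √(19188 + (10 - 3*I*√8614)) = √(19198 - 3*I*√8614)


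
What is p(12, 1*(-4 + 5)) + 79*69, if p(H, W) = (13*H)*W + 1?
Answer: 5608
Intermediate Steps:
p(H, W) = 1 + 13*H*W (p(H, W) = 13*H*W + 1 = 1 + 13*H*W)
p(12, 1*(-4 + 5)) + 79*69 = (1 + 13*12*(1*(-4 + 5))) + 79*69 = (1 + 13*12*(1*1)) + 5451 = (1 + 13*12*1) + 5451 = (1 + 156) + 5451 = 157 + 5451 = 5608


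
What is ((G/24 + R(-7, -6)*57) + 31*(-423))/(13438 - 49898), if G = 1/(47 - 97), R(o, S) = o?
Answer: 16214401/43752000 ≈ 0.37060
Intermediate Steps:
G = -1/50 (G = 1/(-50) = -1/50 ≈ -0.020000)
((G/24 + R(-7, -6)*57) + 31*(-423))/(13438 - 49898) = ((-1/50/24 - 7*57) + 31*(-423))/(13438 - 49898) = ((-1/50*1/24 - 399) - 13113)/(-36460) = ((-1/1200 - 399) - 13113)*(-1/36460) = (-478801/1200 - 13113)*(-1/36460) = -16214401/1200*(-1/36460) = 16214401/43752000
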